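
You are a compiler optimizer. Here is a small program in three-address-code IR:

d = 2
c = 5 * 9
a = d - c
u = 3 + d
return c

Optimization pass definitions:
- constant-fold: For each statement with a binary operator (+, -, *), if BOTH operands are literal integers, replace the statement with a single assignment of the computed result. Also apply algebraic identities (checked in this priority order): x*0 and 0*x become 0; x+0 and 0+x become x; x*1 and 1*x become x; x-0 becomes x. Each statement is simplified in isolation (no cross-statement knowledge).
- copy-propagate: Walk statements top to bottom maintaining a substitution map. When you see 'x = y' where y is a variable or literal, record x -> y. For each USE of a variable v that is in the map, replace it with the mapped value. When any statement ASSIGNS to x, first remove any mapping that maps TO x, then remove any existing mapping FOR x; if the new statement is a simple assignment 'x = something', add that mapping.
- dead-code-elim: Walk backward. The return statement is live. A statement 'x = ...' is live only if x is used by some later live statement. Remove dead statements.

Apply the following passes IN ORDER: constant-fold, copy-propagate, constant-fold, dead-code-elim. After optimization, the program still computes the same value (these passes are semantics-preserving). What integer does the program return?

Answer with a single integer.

Initial IR:
  d = 2
  c = 5 * 9
  a = d - c
  u = 3 + d
  return c
After constant-fold (5 stmts):
  d = 2
  c = 45
  a = d - c
  u = 3 + d
  return c
After copy-propagate (5 stmts):
  d = 2
  c = 45
  a = 2 - 45
  u = 3 + 2
  return 45
After constant-fold (5 stmts):
  d = 2
  c = 45
  a = -43
  u = 5
  return 45
After dead-code-elim (1 stmts):
  return 45
Evaluate:
  d = 2  =>  d = 2
  c = 5 * 9  =>  c = 45
  a = d - c  =>  a = -43
  u = 3 + d  =>  u = 5
  return c = 45

Answer: 45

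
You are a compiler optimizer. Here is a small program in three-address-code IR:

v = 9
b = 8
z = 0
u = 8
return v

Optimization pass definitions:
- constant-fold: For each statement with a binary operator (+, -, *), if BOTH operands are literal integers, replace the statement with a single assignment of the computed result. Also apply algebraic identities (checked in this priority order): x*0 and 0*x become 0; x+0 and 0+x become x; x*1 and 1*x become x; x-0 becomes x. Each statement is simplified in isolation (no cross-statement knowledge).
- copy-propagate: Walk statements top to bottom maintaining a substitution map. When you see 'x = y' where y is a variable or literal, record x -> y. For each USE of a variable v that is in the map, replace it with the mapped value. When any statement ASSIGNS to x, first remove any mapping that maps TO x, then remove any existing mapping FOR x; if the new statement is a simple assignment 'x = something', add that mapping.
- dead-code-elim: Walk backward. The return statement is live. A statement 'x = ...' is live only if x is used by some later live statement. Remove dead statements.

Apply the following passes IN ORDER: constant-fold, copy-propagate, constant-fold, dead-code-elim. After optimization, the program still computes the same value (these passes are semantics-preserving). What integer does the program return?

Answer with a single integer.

Answer: 9

Derivation:
Initial IR:
  v = 9
  b = 8
  z = 0
  u = 8
  return v
After constant-fold (5 stmts):
  v = 9
  b = 8
  z = 0
  u = 8
  return v
After copy-propagate (5 stmts):
  v = 9
  b = 8
  z = 0
  u = 8
  return 9
After constant-fold (5 stmts):
  v = 9
  b = 8
  z = 0
  u = 8
  return 9
After dead-code-elim (1 stmts):
  return 9
Evaluate:
  v = 9  =>  v = 9
  b = 8  =>  b = 8
  z = 0  =>  z = 0
  u = 8  =>  u = 8
  return v = 9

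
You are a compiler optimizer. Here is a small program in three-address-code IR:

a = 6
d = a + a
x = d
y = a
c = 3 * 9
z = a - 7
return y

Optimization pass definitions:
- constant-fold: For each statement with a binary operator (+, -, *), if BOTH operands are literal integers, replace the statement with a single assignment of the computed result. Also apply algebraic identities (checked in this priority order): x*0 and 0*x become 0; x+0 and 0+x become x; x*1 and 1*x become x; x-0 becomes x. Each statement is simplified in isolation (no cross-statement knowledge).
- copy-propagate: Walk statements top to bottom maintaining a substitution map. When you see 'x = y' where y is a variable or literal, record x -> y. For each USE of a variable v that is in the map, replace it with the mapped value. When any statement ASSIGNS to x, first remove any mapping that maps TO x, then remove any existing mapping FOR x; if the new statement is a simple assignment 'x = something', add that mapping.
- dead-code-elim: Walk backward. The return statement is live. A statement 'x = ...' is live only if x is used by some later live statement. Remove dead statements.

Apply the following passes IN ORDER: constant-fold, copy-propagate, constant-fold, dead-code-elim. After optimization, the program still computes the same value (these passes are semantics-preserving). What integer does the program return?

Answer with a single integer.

Answer: 6

Derivation:
Initial IR:
  a = 6
  d = a + a
  x = d
  y = a
  c = 3 * 9
  z = a - 7
  return y
After constant-fold (7 stmts):
  a = 6
  d = a + a
  x = d
  y = a
  c = 27
  z = a - 7
  return y
After copy-propagate (7 stmts):
  a = 6
  d = 6 + 6
  x = d
  y = 6
  c = 27
  z = 6 - 7
  return 6
After constant-fold (7 stmts):
  a = 6
  d = 12
  x = d
  y = 6
  c = 27
  z = -1
  return 6
After dead-code-elim (1 stmts):
  return 6
Evaluate:
  a = 6  =>  a = 6
  d = a + a  =>  d = 12
  x = d  =>  x = 12
  y = a  =>  y = 6
  c = 3 * 9  =>  c = 27
  z = a - 7  =>  z = -1
  return y = 6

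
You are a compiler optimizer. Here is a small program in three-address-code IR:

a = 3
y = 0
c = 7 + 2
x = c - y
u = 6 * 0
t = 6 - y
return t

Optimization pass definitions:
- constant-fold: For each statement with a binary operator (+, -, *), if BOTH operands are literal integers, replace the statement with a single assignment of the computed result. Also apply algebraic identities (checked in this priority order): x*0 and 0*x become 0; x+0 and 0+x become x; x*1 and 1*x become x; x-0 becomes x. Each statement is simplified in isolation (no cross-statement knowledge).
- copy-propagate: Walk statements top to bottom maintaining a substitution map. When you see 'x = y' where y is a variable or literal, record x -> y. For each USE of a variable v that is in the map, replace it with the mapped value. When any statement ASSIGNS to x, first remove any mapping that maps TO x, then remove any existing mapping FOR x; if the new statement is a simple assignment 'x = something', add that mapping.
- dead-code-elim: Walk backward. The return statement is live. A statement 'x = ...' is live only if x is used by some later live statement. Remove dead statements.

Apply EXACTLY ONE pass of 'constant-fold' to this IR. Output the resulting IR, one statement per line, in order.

Answer: a = 3
y = 0
c = 9
x = c - y
u = 0
t = 6 - y
return t

Derivation:
Applying constant-fold statement-by-statement:
  [1] a = 3  (unchanged)
  [2] y = 0  (unchanged)
  [3] c = 7 + 2  -> c = 9
  [4] x = c - y  (unchanged)
  [5] u = 6 * 0  -> u = 0
  [6] t = 6 - y  (unchanged)
  [7] return t  (unchanged)
Result (7 stmts):
  a = 3
  y = 0
  c = 9
  x = c - y
  u = 0
  t = 6 - y
  return t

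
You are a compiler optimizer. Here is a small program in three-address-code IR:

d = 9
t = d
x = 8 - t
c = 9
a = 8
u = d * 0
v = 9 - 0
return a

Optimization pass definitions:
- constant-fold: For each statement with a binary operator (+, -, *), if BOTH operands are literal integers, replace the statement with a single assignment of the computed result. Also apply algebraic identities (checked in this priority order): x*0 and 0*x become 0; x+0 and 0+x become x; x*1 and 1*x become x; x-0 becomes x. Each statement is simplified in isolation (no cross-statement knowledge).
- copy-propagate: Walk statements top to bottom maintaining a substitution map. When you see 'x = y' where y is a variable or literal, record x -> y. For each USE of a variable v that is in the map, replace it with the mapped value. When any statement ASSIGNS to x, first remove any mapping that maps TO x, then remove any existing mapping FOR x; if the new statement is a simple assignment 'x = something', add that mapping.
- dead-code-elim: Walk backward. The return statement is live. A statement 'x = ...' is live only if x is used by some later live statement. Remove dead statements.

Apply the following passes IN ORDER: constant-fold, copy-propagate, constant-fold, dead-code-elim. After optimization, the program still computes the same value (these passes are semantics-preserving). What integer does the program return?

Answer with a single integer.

Answer: 8

Derivation:
Initial IR:
  d = 9
  t = d
  x = 8 - t
  c = 9
  a = 8
  u = d * 0
  v = 9 - 0
  return a
After constant-fold (8 stmts):
  d = 9
  t = d
  x = 8 - t
  c = 9
  a = 8
  u = 0
  v = 9
  return a
After copy-propagate (8 stmts):
  d = 9
  t = 9
  x = 8 - 9
  c = 9
  a = 8
  u = 0
  v = 9
  return 8
After constant-fold (8 stmts):
  d = 9
  t = 9
  x = -1
  c = 9
  a = 8
  u = 0
  v = 9
  return 8
After dead-code-elim (1 stmts):
  return 8
Evaluate:
  d = 9  =>  d = 9
  t = d  =>  t = 9
  x = 8 - t  =>  x = -1
  c = 9  =>  c = 9
  a = 8  =>  a = 8
  u = d * 0  =>  u = 0
  v = 9 - 0  =>  v = 9
  return a = 8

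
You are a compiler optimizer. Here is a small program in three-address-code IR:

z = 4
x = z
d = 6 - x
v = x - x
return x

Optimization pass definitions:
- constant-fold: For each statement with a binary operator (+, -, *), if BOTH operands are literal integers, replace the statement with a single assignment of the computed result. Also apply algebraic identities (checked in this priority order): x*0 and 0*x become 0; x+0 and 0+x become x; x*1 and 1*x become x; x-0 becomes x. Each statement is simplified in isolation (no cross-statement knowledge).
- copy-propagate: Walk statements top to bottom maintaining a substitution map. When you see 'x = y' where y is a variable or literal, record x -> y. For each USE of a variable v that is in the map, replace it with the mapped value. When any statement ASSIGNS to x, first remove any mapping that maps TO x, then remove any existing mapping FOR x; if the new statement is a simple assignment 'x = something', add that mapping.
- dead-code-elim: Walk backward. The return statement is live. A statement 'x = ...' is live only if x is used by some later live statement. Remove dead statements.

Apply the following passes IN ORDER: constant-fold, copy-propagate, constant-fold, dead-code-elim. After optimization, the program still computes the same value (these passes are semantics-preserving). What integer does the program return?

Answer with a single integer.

Initial IR:
  z = 4
  x = z
  d = 6 - x
  v = x - x
  return x
After constant-fold (5 stmts):
  z = 4
  x = z
  d = 6 - x
  v = x - x
  return x
After copy-propagate (5 stmts):
  z = 4
  x = 4
  d = 6 - 4
  v = 4 - 4
  return 4
After constant-fold (5 stmts):
  z = 4
  x = 4
  d = 2
  v = 0
  return 4
After dead-code-elim (1 stmts):
  return 4
Evaluate:
  z = 4  =>  z = 4
  x = z  =>  x = 4
  d = 6 - x  =>  d = 2
  v = x - x  =>  v = 0
  return x = 4

Answer: 4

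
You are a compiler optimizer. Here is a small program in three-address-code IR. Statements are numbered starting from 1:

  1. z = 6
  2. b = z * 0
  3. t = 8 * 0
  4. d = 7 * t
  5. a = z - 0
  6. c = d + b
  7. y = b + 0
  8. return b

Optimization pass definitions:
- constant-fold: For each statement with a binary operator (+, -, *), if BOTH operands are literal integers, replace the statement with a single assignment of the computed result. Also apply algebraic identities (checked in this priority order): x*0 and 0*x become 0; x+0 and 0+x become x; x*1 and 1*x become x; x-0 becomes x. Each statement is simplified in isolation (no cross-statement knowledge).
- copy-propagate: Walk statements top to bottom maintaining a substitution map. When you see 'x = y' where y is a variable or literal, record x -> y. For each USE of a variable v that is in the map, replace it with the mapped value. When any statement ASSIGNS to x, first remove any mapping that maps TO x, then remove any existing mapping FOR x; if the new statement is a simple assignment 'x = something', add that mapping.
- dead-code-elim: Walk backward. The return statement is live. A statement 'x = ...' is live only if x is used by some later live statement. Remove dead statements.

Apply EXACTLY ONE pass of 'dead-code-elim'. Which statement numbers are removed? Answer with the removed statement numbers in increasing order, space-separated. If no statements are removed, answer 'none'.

Backward liveness scan:
Stmt 1 'z = 6': KEEP (z is live); live-in = []
Stmt 2 'b = z * 0': KEEP (b is live); live-in = ['z']
Stmt 3 't = 8 * 0': DEAD (t not in live set ['b'])
Stmt 4 'd = 7 * t': DEAD (d not in live set ['b'])
Stmt 5 'a = z - 0': DEAD (a not in live set ['b'])
Stmt 6 'c = d + b': DEAD (c not in live set ['b'])
Stmt 7 'y = b + 0': DEAD (y not in live set ['b'])
Stmt 8 'return b': KEEP (return); live-in = ['b']
Removed statement numbers: [3, 4, 5, 6, 7]
Surviving IR:
  z = 6
  b = z * 0
  return b

Answer: 3 4 5 6 7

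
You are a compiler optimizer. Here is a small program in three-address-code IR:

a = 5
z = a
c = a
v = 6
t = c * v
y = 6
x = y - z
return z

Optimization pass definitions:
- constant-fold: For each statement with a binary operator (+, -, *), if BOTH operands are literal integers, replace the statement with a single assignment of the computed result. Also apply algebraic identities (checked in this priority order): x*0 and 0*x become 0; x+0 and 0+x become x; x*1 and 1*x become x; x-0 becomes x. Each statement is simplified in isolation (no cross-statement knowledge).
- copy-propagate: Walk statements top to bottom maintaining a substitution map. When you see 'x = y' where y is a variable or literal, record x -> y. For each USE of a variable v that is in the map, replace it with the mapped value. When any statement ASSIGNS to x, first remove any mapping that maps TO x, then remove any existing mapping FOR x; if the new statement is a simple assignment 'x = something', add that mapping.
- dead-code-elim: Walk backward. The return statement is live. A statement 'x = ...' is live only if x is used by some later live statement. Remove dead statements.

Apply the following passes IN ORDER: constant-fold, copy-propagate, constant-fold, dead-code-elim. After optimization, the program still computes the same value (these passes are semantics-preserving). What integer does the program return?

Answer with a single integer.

Initial IR:
  a = 5
  z = a
  c = a
  v = 6
  t = c * v
  y = 6
  x = y - z
  return z
After constant-fold (8 stmts):
  a = 5
  z = a
  c = a
  v = 6
  t = c * v
  y = 6
  x = y - z
  return z
After copy-propagate (8 stmts):
  a = 5
  z = 5
  c = 5
  v = 6
  t = 5 * 6
  y = 6
  x = 6 - 5
  return 5
After constant-fold (8 stmts):
  a = 5
  z = 5
  c = 5
  v = 6
  t = 30
  y = 6
  x = 1
  return 5
After dead-code-elim (1 stmts):
  return 5
Evaluate:
  a = 5  =>  a = 5
  z = a  =>  z = 5
  c = a  =>  c = 5
  v = 6  =>  v = 6
  t = c * v  =>  t = 30
  y = 6  =>  y = 6
  x = y - z  =>  x = 1
  return z = 5

Answer: 5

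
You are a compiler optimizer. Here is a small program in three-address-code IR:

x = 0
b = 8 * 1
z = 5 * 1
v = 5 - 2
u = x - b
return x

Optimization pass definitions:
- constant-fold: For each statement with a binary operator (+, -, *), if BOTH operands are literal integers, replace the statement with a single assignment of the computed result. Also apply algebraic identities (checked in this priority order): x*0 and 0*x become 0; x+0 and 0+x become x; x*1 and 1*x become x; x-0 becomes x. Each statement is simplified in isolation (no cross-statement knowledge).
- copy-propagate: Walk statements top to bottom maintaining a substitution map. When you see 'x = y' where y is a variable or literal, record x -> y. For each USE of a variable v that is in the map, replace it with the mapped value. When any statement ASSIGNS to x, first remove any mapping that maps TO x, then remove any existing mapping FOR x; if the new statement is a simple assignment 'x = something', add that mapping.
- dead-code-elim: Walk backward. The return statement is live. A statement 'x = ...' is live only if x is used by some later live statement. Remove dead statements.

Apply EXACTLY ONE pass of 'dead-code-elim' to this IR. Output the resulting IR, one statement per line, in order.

Answer: x = 0
return x

Derivation:
Applying dead-code-elim statement-by-statement:
  [6] return x  -> KEEP (return); live=['x']
  [5] u = x - b  -> DEAD (u not live)
  [4] v = 5 - 2  -> DEAD (v not live)
  [3] z = 5 * 1  -> DEAD (z not live)
  [2] b = 8 * 1  -> DEAD (b not live)
  [1] x = 0  -> KEEP; live=[]
Result (2 stmts):
  x = 0
  return x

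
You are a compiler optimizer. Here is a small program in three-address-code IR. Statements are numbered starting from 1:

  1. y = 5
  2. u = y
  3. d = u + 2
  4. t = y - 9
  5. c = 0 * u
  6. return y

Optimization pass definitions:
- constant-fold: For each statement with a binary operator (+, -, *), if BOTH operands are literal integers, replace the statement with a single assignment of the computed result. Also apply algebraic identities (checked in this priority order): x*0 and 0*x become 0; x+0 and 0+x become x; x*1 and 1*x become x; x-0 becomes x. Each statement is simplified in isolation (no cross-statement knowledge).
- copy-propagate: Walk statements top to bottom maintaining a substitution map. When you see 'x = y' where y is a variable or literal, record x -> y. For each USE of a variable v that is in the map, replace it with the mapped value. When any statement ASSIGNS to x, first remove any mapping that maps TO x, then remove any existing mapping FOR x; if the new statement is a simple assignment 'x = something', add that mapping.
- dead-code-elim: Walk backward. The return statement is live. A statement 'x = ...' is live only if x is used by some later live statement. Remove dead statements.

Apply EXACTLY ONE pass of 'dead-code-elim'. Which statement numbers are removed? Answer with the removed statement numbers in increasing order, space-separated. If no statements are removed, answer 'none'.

Backward liveness scan:
Stmt 1 'y = 5': KEEP (y is live); live-in = []
Stmt 2 'u = y': DEAD (u not in live set ['y'])
Stmt 3 'd = u + 2': DEAD (d not in live set ['y'])
Stmt 4 't = y - 9': DEAD (t not in live set ['y'])
Stmt 5 'c = 0 * u': DEAD (c not in live set ['y'])
Stmt 6 'return y': KEEP (return); live-in = ['y']
Removed statement numbers: [2, 3, 4, 5]
Surviving IR:
  y = 5
  return y

Answer: 2 3 4 5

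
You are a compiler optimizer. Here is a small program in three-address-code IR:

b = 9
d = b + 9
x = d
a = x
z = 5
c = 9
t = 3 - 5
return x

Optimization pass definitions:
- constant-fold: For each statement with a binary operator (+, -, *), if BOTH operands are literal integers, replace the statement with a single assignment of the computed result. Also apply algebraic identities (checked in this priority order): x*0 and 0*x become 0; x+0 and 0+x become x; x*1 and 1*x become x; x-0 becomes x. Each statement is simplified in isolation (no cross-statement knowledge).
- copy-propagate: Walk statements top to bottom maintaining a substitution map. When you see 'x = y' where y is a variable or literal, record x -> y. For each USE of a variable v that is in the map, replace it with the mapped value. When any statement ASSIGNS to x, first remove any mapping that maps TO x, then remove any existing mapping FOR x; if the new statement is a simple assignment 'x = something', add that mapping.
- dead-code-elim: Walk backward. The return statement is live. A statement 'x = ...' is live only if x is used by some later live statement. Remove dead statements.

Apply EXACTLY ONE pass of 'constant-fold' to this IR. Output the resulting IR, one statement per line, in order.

Answer: b = 9
d = b + 9
x = d
a = x
z = 5
c = 9
t = -2
return x

Derivation:
Applying constant-fold statement-by-statement:
  [1] b = 9  (unchanged)
  [2] d = b + 9  (unchanged)
  [3] x = d  (unchanged)
  [4] a = x  (unchanged)
  [5] z = 5  (unchanged)
  [6] c = 9  (unchanged)
  [7] t = 3 - 5  -> t = -2
  [8] return x  (unchanged)
Result (8 stmts):
  b = 9
  d = b + 9
  x = d
  a = x
  z = 5
  c = 9
  t = -2
  return x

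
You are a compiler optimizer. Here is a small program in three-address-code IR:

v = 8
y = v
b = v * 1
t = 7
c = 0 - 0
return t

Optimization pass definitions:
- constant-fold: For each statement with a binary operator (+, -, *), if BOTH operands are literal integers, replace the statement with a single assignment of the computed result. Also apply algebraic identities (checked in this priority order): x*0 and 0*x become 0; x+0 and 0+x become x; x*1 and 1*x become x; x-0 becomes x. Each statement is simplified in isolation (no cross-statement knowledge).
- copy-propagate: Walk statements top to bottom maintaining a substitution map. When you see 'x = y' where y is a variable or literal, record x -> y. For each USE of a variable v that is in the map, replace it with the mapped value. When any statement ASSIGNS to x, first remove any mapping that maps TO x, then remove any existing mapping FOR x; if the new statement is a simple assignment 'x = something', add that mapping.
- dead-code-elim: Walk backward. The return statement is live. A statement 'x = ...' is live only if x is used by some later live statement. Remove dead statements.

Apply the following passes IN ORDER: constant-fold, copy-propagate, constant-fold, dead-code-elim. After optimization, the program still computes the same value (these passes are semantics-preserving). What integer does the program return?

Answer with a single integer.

Answer: 7

Derivation:
Initial IR:
  v = 8
  y = v
  b = v * 1
  t = 7
  c = 0 - 0
  return t
After constant-fold (6 stmts):
  v = 8
  y = v
  b = v
  t = 7
  c = 0
  return t
After copy-propagate (6 stmts):
  v = 8
  y = 8
  b = 8
  t = 7
  c = 0
  return 7
After constant-fold (6 stmts):
  v = 8
  y = 8
  b = 8
  t = 7
  c = 0
  return 7
After dead-code-elim (1 stmts):
  return 7
Evaluate:
  v = 8  =>  v = 8
  y = v  =>  y = 8
  b = v * 1  =>  b = 8
  t = 7  =>  t = 7
  c = 0 - 0  =>  c = 0
  return t = 7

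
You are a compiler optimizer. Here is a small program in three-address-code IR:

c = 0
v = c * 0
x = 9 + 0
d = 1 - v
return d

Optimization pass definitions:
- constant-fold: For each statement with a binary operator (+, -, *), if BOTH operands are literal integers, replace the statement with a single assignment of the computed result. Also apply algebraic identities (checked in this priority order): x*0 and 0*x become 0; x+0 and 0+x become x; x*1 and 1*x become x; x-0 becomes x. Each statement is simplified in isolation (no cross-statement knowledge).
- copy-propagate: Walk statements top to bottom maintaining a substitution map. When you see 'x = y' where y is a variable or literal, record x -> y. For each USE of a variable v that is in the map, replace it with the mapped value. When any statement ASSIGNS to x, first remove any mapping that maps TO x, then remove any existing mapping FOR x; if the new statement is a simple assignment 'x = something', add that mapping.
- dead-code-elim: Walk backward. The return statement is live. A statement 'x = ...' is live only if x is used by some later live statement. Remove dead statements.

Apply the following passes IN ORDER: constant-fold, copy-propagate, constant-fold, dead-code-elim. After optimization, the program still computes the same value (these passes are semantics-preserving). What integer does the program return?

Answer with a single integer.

Initial IR:
  c = 0
  v = c * 0
  x = 9 + 0
  d = 1 - v
  return d
After constant-fold (5 stmts):
  c = 0
  v = 0
  x = 9
  d = 1 - v
  return d
After copy-propagate (5 stmts):
  c = 0
  v = 0
  x = 9
  d = 1 - 0
  return d
After constant-fold (5 stmts):
  c = 0
  v = 0
  x = 9
  d = 1
  return d
After dead-code-elim (2 stmts):
  d = 1
  return d
Evaluate:
  c = 0  =>  c = 0
  v = c * 0  =>  v = 0
  x = 9 + 0  =>  x = 9
  d = 1 - v  =>  d = 1
  return d = 1

Answer: 1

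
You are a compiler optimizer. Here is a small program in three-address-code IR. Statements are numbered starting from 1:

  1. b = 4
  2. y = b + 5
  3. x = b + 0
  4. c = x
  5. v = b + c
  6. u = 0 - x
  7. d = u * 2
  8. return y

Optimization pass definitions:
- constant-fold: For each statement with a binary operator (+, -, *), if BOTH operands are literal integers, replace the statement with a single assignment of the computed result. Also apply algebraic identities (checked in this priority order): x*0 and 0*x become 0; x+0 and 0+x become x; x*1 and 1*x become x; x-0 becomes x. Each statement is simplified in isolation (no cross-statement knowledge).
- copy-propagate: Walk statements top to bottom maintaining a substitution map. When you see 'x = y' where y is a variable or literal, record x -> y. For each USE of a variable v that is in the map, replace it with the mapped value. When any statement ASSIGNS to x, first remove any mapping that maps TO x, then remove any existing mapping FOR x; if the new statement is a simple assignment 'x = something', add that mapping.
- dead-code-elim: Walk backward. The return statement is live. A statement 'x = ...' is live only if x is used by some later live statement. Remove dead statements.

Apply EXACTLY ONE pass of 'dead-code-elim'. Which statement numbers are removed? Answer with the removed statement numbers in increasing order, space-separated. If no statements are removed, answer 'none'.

Backward liveness scan:
Stmt 1 'b = 4': KEEP (b is live); live-in = []
Stmt 2 'y = b + 5': KEEP (y is live); live-in = ['b']
Stmt 3 'x = b + 0': DEAD (x not in live set ['y'])
Stmt 4 'c = x': DEAD (c not in live set ['y'])
Stmt 5 'v = b + c': DEAD (v not in live set ['y'])
Stmt 6 'u = 0 - x': DEAD (u not in live set ['y'])
Stmt 7 'd = u * 2': DEAD (d not in live set ['y'])
Stmt 8 'return y': KEEP (return); live-in = ['y']
Removed statement numbers: [3, 4, 5, 6, 7]
Surviving IR:
  b = 4
  y = b + 5
  return y

Answer: 3 4 5 6 7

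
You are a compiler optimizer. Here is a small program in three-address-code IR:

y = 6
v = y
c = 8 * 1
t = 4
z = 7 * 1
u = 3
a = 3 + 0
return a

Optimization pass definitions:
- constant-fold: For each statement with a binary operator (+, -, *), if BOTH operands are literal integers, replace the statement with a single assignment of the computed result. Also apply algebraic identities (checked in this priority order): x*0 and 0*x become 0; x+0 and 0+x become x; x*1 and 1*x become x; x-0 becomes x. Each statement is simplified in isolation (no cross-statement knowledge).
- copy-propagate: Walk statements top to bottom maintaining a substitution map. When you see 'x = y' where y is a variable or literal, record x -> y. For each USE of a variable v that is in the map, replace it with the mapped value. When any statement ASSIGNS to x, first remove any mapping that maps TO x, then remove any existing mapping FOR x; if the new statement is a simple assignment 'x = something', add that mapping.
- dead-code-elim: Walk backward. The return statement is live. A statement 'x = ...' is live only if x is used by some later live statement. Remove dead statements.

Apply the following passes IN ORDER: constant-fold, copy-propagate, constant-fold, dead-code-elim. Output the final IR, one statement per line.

Initial IR:
  y = 6
  v = y
  c = 8 * 1
  t = 4
  z = 7 * 1
  u = 3
  a = 3 + 0
  return a
After constant-fold (8 stmts):
  y = 6
  v = y
  c = 8
  t = 4
  z = 7
  u = 3
  a = 3
  return a
After copy-propagate (8 stmts):
  y = 6
  v = 6
  c = 8
  t = 4
  z = 7
  u = 3
  a = 3
  return 3
After constant-fold (8 stmts):
  y = 6
  v = 6
  c = 8
  t = 4
  z = 7
  u = 3
  a = 3
  return 3
After dead-code-elim (1 stmts):
  return 3

Answer: return 3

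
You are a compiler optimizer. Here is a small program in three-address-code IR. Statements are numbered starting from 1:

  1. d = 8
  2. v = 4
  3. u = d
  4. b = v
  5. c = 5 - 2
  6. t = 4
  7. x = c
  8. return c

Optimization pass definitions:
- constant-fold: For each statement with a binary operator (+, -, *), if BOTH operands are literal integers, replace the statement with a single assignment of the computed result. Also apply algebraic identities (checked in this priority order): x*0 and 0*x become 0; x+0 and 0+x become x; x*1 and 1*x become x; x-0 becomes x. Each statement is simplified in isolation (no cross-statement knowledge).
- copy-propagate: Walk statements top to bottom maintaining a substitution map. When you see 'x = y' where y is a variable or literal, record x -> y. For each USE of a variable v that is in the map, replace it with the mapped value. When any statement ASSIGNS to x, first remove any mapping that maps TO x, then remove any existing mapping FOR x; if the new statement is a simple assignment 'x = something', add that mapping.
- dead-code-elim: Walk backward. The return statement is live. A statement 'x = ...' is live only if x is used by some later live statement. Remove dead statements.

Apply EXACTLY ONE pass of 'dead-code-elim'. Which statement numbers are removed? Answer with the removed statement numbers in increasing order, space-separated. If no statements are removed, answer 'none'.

Answer: 1 2 3 4 6 7

Derivation:
Backward liveness scan:
Stmt 1 'd = 8': DEAD (d not in live set [])
Stmt 2 'v = 4': DEAD (v not in live set [])
Stmt 3 'u = d': DEAD (u not in live set [])
Stmt 4 'b = v': DEAD (b not in live set [])
Stmt 5 'c = 5 - 2': KEEP (c is live); live-in = []
Stmt 6 't = 4': DEAD (t not in live set ['c'])
Stmt 7 'x = c': DEAD (x not in live set ['c'])
Stmt 8 'return c': KEEP (return); live-in = ['c']
Removed statement numbers: [1, 2, 3, 4, 6, 7]
Surviving IR:
  c = 5 - 2
  return c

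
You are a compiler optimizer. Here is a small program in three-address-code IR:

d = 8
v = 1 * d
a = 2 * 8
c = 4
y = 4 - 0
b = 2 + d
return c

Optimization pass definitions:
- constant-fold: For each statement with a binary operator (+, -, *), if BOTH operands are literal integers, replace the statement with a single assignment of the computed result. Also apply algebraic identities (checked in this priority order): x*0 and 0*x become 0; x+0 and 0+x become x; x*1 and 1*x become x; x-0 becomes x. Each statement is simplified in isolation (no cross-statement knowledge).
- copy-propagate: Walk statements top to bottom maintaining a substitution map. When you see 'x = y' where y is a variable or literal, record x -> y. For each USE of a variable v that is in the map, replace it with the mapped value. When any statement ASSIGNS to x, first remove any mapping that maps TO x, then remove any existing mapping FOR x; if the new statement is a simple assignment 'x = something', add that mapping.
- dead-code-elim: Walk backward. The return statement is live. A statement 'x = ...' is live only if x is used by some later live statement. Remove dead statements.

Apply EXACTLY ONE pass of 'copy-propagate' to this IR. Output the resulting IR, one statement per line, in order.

Answer: d = 8
v = 1 * 8
a = 2 * 8
c = 4
y = 4 - 0
b = 2 + 8
return 4

Derivation:
Applying copy-propagate statement-by-statement:
  [1] d = 8  (unchanged)
  [2] v = 1 * d  -> v = 1 * 8
  [3] a = 2 * 8  (unchanged)
  [4] c = 4  (unchanged)
  [5] y = 4 - 0  (unchanged)
  [6] b = 2 + d  -> b = 2 + 8
  [7] return c  -> return 4
Result (7 stmts):
  d = 8
  v = 1 * 8
  a = 2 * 8
  c = 4
  y = 4 - 0
  b = 2 + 8
  return 4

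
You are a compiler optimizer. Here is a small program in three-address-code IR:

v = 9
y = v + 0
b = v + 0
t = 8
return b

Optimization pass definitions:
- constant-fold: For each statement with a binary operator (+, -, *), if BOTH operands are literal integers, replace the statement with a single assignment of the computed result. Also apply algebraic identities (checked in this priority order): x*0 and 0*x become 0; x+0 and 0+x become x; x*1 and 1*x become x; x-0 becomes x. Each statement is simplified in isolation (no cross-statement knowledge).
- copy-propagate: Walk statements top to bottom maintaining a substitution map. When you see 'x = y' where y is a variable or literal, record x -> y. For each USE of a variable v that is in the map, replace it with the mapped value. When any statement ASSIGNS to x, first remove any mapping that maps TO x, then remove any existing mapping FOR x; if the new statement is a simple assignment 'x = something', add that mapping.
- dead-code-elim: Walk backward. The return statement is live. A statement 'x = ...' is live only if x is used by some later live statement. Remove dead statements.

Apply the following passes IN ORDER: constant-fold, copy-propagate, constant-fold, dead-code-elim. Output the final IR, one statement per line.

Initial IR:
  v = 9
  y = v + 0
  b = v + 0
  t = 8
  return b
After constant-fold (5 stmts):
  v = 9
  y = v
  b = v
  t = 8
  return b
After copy-propagate (5 stmts):
  v = 9
  y = 9
  b = 9
  t = 8
  return 9
After constant-fold (5 stmts):
  v = 9
  y = 9
  b = 9
  t = 8
  return 9
After dead-code-elim (1 stmts):
  return 9

Answer: return 9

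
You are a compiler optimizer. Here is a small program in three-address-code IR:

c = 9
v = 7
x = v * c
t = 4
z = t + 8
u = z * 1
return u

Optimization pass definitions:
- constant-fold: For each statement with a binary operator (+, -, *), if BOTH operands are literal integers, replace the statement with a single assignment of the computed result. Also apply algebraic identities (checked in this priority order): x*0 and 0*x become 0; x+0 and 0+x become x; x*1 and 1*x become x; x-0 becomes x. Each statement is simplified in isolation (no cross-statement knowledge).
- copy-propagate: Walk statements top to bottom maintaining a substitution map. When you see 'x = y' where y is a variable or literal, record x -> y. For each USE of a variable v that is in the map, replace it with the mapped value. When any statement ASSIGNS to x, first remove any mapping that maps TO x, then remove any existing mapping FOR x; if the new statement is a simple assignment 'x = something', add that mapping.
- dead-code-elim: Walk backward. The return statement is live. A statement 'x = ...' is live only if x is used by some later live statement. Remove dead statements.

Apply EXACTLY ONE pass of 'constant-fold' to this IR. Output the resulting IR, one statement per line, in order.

Answer: c = 9
v = 7
x = v * c
t = 4
z = t + 8
u = z
return u

Derivation:
Applying constant-fold statement-by-statement:
  [1] c = 9  (unchanged)
  [2] v = 7  (unchanged)
  [3] x = v * c  (unchanged)
  [4] t = 4  (unchanged)
  [5] z = t + 8  (unchanged)
  [6] u = z * 1  -> u = z
  [7] return u  (unchanged)
Result (7 stmts):
  c = 9
  v = 7
  x = v * c
  t = 4
  z = t + 8
  u = z
  return u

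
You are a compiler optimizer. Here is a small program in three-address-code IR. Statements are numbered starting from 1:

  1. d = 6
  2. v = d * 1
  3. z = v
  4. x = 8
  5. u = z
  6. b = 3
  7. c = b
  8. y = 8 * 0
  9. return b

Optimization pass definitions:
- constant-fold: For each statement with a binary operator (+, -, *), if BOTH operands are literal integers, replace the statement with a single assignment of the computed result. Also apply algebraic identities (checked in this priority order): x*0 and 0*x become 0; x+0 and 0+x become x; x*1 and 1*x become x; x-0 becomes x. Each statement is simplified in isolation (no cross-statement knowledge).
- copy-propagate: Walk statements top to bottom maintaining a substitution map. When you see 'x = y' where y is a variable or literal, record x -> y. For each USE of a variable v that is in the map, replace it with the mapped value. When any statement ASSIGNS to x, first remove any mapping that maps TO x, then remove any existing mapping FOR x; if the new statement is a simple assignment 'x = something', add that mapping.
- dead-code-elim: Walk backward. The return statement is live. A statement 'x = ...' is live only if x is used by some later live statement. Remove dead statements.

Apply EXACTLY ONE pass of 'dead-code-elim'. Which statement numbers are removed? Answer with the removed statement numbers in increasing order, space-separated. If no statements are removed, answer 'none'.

Answer: 1 2 3 4 5 7 8

Derivation:
Backward liveness scan:
Stmt 1 'd = 6': DEAD (d not in live set [])
Stmt 2 'v = d * 1': DEAD (v not in live set [])
Stmt 3 'z = v': DEAD (z not in live set [])
Stmt 4 'x = 8': DEAD (x not in live set [])
Stmt 5 'u = z': DEAD (u not in live set [])
Stmt 6 'b = 3': KEEP (b is live); live-in = []
Stmt 7 'c = b': DEAD (c not in live set ['b'])
Stmt 8 'y = 8 * 0': DEAD (y not in live set ['b'])
Stmt 9 'return b': KEEP (return); live-in = ['b']
Removed statement numbers: [1, 2, 3, 4, 5, 7, 8]
Surviving IR:
  b = 3
  return b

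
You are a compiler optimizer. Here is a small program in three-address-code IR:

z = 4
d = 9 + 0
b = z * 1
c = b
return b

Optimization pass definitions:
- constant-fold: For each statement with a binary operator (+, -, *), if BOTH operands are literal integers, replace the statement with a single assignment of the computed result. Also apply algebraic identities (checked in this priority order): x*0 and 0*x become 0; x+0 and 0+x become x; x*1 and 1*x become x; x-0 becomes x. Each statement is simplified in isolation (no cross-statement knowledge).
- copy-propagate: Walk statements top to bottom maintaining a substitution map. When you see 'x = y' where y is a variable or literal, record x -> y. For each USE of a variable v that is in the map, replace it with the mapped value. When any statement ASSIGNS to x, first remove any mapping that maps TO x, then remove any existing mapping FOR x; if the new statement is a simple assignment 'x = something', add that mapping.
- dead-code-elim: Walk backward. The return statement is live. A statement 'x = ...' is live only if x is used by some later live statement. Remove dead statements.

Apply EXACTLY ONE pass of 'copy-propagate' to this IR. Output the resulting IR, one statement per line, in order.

Answer: z = 4
d = 9 + 0
b = 4 * 1
c = b
return b

Derivation:
Applying copy-propagate statement-by-statement:
  [1] z = 4  (unchanged)
  [2] d = 9 + 0  (unchanged)
  [3] b = z * 1  -> b = 4 * 1
  [4] c = b  (unchanged)
  [5] return b  (unchanged)
Result (5 stmts):
  z = 4
  d = 9 + 0
  b = 4 * 1
  c = b
  return b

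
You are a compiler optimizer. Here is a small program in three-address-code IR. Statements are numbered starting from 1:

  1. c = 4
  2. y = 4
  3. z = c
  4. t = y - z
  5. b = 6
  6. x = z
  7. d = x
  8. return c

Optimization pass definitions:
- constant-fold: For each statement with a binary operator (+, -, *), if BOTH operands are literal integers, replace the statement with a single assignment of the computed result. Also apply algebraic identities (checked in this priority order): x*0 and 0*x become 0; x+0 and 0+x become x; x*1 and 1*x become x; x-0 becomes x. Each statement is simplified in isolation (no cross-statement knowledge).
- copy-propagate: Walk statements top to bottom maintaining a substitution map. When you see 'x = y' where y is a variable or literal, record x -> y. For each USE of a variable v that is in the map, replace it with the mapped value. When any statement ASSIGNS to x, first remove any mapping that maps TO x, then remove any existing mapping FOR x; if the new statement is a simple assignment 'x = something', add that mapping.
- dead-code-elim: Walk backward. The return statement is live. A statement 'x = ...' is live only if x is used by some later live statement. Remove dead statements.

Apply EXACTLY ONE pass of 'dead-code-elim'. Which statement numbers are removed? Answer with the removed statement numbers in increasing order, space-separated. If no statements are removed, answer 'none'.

Backward liveness scan:
Stmt 1 'c = 4': KEEP (c is live); live-in = []
Stmt 2 'y = 4': DEAD (y not in live set ['c'])
Stmt 3 'z = c': DEAD (z not in live set ['c'])
Stmt 4 't = y - z': DEAD (t not in live set ['c'])
Stmt 5 'b = 6': DEAD (b not in live set ['c'])
Stmt 6 'x = z': DEAD (x not in live set ['c'])
Stmt 7 'd = x': DEAD (d not in live set ['c'])
Stmt 8 'return c': KEEP (return); live-in = ['c']
Removed statement numbers: [2, 3, 4, 5, 6, 7]
Surviving IR:
  c = 4
  return c

Answer: 2 3 4 5 6 7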